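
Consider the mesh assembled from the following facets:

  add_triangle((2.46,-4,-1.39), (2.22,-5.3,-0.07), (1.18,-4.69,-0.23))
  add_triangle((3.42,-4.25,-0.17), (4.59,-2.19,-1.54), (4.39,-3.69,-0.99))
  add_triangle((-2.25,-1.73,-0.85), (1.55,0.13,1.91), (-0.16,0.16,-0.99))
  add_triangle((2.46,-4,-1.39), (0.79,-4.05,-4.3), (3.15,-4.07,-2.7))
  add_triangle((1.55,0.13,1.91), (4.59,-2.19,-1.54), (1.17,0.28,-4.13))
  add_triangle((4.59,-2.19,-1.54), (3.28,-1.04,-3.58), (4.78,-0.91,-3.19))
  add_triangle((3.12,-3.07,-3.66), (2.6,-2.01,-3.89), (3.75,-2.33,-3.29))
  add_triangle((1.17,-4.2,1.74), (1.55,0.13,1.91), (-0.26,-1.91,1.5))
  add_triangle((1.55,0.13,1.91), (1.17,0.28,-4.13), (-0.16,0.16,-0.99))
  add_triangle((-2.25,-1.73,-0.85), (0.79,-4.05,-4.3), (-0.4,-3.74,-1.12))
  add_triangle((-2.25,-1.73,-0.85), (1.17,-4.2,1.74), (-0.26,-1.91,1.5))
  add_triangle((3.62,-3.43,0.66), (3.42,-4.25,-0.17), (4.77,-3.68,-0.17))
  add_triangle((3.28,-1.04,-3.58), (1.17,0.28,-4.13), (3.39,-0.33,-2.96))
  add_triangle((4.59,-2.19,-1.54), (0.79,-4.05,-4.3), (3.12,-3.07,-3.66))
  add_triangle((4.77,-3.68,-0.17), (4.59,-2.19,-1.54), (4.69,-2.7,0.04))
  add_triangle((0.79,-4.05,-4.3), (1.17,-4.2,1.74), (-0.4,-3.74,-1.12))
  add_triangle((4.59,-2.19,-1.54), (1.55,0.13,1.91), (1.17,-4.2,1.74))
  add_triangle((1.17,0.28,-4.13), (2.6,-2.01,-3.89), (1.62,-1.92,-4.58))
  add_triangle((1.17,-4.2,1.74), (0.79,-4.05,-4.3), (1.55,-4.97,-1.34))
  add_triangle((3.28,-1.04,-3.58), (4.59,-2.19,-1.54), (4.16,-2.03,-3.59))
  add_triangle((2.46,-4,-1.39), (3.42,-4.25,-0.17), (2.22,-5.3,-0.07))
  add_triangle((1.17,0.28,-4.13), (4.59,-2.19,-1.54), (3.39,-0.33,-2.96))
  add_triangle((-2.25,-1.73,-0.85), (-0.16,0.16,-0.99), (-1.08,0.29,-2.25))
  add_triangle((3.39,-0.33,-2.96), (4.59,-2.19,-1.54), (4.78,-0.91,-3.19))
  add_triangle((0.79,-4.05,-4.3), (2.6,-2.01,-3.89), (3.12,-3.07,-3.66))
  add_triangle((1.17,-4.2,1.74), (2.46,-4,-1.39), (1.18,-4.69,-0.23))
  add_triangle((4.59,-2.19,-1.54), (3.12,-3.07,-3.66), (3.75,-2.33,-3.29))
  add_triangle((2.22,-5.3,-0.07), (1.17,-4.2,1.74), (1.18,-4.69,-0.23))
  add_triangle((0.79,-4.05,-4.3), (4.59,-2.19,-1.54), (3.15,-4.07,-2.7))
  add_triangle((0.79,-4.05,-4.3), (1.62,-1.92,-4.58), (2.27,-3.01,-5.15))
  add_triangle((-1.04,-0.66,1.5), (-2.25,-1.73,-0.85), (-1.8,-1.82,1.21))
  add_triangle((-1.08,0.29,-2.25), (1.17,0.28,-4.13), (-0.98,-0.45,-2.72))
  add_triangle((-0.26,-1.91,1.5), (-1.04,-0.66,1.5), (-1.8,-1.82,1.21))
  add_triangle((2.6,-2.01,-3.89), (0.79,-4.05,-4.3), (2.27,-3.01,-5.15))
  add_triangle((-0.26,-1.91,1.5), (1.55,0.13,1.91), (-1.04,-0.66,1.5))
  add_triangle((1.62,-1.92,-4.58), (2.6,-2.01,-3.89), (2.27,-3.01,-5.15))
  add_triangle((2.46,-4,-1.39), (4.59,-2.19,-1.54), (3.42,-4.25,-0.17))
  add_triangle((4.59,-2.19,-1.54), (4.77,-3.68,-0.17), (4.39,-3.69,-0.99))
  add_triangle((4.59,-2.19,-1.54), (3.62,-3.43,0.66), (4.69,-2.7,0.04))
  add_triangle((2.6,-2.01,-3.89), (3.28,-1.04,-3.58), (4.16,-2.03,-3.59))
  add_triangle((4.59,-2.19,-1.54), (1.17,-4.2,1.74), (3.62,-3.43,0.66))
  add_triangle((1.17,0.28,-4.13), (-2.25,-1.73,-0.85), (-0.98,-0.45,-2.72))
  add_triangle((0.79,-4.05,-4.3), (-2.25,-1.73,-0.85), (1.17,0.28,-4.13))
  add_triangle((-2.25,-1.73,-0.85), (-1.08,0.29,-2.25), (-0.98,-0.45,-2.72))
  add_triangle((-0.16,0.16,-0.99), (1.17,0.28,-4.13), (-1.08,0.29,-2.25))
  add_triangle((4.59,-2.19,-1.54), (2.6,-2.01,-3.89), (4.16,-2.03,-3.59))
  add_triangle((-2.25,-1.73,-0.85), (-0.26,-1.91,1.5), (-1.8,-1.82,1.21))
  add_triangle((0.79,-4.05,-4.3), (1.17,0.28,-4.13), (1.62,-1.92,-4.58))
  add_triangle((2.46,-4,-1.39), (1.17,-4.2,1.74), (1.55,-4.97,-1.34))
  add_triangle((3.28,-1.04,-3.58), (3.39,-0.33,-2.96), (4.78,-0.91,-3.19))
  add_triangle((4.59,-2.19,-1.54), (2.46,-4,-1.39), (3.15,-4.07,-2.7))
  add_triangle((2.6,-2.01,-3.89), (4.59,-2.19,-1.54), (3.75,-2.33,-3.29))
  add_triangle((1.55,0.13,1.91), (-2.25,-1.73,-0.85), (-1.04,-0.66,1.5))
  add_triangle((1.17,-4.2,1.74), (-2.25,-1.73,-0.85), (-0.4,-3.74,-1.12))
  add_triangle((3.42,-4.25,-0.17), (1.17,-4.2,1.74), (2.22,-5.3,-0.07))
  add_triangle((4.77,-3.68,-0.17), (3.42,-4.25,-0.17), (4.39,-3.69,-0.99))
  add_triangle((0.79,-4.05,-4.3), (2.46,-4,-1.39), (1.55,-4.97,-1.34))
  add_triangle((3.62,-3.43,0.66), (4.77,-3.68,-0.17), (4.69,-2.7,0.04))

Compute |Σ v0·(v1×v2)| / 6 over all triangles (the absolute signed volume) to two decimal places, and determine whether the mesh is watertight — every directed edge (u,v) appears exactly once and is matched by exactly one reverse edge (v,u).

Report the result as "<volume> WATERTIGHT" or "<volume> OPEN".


83.88 OPEN

Per-triangle v0·(v1×v2)/6:
  t1: +1.0431
  t2: -0.2258
  t3: -0.2296
  t4: +2.7053
  t5: +4.0444
  t6: +1.9629
  t7: +0.9102
  t8: +1.8758
  t9: +0.2124
  t10: +4.2268
  t11: +2.2240
  t12: +1.0352
  t13: +1.4251
  t14: +2.4616
  t15: +1.2273
  t16: +5.4015
  t17: +8.1886
  t18: +1.7951
  t19: +1.4972
  t20: +0.9669
  t21: +1.8580
  t22: -2.5123
  t23: -0.1951
  t24: -0.3488
  t25: +2.3913
  t26: -2.3168
  t27: +1.3769
  t28: +1.3317
  t29: +3.3068
  t30: +1.2441
  t31: +0.4085
  t32: +0.9156
  t33: +0.5514
  t34: +0.9178
  t35: +1.0874
  t36: +0.6654
  t37: +3.2443
  t38: +1.2271
  t39: -1.4390
  t40: +1.0250
  t41: -2.4444
  t42: +1.0663
  t43: +6.9167
  t44: +0.7776
  t45: +0.0681
  t46: +1.1874
  t47: +0.9507
  t48: +1.6212
  t49: +2.8488
  t50: +0.5805
  t51: +2.4438
  t52: +0.0524
  t53: -0.8230
  t54: +3.5236
  t55: +2.5415
  t56: +1.0563
  t57: +3.3441
  t58: +0.6809
Σ = +83.8799 → |volume| = 83.88

Directed edges: 174 total; 6 unmatched, e.g. (3.62,-3.43,0.66)→(3.42,-4.25,-0.17) → open.


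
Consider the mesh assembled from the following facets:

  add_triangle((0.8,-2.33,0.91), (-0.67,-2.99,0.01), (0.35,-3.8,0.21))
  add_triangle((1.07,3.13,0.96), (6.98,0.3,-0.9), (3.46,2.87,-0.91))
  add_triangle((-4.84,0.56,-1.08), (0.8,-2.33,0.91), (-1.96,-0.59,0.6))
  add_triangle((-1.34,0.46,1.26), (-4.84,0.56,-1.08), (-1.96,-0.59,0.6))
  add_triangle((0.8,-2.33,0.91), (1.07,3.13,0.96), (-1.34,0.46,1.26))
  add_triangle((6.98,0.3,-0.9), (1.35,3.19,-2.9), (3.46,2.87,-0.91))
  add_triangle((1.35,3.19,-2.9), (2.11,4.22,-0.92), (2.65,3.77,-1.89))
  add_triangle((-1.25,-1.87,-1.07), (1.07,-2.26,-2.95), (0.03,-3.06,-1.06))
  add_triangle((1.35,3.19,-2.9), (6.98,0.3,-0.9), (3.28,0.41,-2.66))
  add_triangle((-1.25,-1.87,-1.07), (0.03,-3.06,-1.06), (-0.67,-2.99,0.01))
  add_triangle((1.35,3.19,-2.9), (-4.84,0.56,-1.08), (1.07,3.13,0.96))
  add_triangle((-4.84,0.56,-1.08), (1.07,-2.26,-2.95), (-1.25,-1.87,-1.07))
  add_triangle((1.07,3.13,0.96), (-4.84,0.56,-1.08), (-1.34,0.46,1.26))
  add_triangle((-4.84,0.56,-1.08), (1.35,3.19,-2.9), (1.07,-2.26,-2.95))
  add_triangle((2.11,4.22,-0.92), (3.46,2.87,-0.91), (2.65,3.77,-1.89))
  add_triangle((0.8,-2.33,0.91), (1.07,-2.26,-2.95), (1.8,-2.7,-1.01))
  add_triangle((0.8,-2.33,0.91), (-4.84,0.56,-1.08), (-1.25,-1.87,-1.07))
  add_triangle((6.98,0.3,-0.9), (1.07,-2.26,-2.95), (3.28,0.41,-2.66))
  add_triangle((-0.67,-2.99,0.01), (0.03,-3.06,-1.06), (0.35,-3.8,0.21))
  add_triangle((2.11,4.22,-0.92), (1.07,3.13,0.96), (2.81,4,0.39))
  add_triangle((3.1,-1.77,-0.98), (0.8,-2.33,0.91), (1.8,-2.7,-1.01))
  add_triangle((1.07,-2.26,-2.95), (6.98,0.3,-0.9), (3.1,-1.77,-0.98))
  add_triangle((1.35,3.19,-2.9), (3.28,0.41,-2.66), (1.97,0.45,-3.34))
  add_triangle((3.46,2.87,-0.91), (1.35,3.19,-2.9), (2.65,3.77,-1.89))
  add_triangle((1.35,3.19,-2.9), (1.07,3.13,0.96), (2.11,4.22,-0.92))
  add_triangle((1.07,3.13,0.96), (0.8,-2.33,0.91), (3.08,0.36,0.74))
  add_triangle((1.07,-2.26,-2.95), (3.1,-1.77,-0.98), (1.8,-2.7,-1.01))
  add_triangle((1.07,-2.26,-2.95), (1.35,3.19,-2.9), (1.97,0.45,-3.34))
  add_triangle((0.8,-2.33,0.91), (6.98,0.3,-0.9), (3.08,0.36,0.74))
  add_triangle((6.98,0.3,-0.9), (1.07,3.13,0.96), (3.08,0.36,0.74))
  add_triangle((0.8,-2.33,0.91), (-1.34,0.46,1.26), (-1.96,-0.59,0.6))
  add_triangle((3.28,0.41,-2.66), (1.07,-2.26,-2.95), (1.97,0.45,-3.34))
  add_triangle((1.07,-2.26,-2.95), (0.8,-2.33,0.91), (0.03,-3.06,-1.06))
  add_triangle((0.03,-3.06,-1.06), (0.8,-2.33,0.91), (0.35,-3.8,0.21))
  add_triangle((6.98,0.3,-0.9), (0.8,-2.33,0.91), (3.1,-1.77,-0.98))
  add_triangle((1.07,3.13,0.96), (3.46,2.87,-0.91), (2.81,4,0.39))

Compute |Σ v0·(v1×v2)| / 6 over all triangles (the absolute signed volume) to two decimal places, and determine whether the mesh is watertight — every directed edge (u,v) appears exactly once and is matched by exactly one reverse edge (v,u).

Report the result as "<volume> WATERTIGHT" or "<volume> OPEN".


107.28 OPEN

Per-triangle v0·(v1×v2)/6:
  t1: +0.4102
  t2: +5.1401
  t3: +1.3903
  t4: +1.2824
  t5: +2.2008
  t6: +6.9395
  t7: +1.3702
  t8: +1.6274
  t9: +7.2977
  t10: +0.8270
  t11: +10.3492
  t12: +3.8190
  t13: +3.9146
  t14: +14.1237
  t15: +1.3683
  t16: +1.0635
  t17: +2.6165
  t18: +6.8813
  t19: +0.7112
  t20: +1.3750
  t21: +1.4315
  t22: +4.6694
  t23: +2.6767
  t24: +0.8826
  t25: +1.0505
  t26: +1.9817
  t27: +1.8808
  t28: +1.5773
  t29: +3.3960
  t30: +3.7890
  t31: +1.0394
  t32: +2.5120
  t33: +1.7766
  t34: +0.3311
  t35: +3.8393
  t36: -0.2651
Σ = +107.2770 → |volume| = 107.28

Directed edges: 108 total; 6 unmatched, e.g. (0.8,-2.33,0.91)→(-0.67,-2.99,0.01) → open.


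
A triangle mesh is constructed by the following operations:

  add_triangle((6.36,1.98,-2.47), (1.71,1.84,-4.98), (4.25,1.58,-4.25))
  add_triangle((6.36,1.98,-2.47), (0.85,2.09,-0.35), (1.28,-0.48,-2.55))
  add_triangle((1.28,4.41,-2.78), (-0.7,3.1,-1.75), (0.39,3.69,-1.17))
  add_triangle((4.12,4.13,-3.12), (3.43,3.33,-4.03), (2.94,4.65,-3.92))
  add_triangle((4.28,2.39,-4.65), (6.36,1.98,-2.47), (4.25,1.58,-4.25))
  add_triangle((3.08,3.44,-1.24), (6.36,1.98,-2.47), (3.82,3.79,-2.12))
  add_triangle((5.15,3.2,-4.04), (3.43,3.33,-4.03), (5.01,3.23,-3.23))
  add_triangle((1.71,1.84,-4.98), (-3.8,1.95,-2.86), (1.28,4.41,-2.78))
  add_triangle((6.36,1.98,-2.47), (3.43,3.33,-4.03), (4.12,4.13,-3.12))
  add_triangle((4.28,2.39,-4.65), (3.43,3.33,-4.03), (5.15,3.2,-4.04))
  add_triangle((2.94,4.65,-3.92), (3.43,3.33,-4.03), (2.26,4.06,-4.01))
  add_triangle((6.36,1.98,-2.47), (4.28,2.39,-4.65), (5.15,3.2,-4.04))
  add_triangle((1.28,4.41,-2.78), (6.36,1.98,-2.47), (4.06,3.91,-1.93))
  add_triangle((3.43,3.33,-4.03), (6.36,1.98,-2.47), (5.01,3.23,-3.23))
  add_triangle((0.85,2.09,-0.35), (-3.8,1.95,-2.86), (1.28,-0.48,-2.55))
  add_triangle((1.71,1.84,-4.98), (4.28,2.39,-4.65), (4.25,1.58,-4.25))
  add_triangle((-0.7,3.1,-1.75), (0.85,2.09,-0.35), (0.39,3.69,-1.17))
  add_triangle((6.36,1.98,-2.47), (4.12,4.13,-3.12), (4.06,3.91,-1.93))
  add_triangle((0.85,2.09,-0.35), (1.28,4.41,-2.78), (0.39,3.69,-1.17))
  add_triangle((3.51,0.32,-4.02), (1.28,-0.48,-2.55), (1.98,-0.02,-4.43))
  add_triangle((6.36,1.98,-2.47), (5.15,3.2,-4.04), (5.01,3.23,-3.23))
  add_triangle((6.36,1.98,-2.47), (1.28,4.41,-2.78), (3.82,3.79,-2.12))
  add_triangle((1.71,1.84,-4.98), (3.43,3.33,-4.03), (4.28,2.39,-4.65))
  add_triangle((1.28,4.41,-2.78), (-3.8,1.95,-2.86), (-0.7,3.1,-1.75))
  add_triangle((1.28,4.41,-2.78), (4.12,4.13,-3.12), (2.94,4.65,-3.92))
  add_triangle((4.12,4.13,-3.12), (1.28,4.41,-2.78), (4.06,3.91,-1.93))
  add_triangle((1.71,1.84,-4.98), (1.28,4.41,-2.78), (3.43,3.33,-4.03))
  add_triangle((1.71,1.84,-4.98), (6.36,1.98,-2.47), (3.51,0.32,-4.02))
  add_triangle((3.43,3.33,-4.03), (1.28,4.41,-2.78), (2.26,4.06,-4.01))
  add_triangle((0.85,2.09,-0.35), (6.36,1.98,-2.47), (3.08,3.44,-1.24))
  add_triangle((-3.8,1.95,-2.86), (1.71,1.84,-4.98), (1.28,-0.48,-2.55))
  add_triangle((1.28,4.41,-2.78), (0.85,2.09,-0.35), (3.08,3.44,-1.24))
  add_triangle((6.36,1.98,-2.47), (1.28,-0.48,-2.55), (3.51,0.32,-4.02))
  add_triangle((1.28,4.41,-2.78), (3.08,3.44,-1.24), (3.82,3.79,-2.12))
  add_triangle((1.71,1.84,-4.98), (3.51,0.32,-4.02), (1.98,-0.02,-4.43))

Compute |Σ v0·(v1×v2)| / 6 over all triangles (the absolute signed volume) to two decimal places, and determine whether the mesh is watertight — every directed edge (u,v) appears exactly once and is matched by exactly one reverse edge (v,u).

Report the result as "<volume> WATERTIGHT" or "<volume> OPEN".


Per-triangle v0·(v1×v2)/6:
  t1: -2.4279
  t2: -3.9907
  t3: +1.2572
  t4: +1.8010
  t5: +2.1004
  t6: +1.5530
  t7: +0.8549
  t8: +13.6682
  t9: +4.4982
  t10: +1.6396
  t11: +0.8939
  t12: +2.7701
  t13: -4.9010
  t14: -1.6970
  t15: -5.5102
  t16: +1.5347
  t17: -0.0992
  t18: +3.1970
  t19: +0.6911
  t20: +0.6276
  t21: +1.4380
  t22: +3.5872
  t23: +2.9590
  t24: +2.5727
  t25: +1.5191
  t26: +2.2588
  t27: +5.2480
  t28: +7.2178
  t29: -1.0917
  t30: +0.0325
  t31: +5.3449
  t32: +1.3141
  t33: +0.7925
  t34: +1.4445
  t35: +2.4847
Σ = +55.5831 → |volume| = 55.58

Directed edges: 105 total; 9 unmatched, e.g. (2.26,4.06,-4.01)→(2.94,4.65,-3.92) → open.

55.58 OPEN


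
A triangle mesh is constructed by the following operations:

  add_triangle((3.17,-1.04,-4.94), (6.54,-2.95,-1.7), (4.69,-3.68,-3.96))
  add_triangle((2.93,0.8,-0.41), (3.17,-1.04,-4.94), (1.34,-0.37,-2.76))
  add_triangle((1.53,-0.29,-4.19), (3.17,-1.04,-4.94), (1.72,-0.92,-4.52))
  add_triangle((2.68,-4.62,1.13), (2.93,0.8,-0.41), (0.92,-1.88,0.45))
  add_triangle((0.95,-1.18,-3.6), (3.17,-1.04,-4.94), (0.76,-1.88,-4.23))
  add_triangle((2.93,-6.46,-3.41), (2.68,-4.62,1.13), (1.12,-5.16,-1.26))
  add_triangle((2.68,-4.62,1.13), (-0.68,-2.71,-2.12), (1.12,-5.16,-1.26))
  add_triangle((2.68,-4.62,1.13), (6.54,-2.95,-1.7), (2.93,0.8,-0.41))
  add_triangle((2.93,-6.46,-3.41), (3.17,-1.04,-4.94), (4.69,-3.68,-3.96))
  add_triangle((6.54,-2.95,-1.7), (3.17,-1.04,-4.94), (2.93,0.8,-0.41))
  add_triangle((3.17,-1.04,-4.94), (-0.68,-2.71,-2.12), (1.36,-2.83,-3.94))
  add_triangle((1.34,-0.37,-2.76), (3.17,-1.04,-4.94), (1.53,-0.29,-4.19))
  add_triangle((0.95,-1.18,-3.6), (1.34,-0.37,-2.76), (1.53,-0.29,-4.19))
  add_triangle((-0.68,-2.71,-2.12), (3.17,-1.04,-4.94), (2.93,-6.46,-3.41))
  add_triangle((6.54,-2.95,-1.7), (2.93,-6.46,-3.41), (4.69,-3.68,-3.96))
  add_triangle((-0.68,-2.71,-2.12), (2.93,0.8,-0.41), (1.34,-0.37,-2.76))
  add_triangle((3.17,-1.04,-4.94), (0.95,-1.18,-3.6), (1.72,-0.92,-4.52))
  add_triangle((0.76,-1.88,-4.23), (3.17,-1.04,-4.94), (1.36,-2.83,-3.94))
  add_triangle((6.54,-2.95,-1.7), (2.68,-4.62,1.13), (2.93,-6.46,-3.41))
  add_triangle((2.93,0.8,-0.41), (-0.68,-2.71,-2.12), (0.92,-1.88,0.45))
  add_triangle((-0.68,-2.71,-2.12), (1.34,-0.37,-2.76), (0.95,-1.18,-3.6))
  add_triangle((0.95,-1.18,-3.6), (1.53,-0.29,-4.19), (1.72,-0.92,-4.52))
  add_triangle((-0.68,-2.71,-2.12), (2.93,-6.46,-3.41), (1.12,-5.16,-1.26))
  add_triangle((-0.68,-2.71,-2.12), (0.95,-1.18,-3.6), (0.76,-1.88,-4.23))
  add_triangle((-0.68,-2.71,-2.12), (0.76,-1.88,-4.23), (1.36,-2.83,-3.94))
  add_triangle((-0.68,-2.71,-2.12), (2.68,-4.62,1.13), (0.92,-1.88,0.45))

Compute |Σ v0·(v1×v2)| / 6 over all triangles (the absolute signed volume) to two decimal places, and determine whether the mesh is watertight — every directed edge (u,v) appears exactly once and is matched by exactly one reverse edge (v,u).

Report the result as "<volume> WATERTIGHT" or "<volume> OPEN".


82.96 WATERTIGHT

Per-triangle v0·(v1×v2)/6:
  t1: +8.1838
  t2: +0.7780
  t3: +0.5454
  t4: -0.0538
  t5: +0.4288
  t6: +5.6103
  t7: +0.3595
  t8: +5.5316
  t9: +8.4207
  t10: +9.6680
  t11: -1.1833
  t12: -0.0088
  t13: -0.2615
  t14: +11.0289
  t15: +10.8350
  t16: -2.3751
  t17: +0.4456
  t18: +2.2673
  t19: +20.0777
  t20: -3.0188
  t21: -0.3419
  t22: +0.1997
  t23: +3.9148
  t24: -0.0637
  t25: +1.6196
  t26: +0.3484
Σ = +82.9562 → |volume| = 82.96

Directed edges: 78 total, each appears once with its reverse present → watertight.


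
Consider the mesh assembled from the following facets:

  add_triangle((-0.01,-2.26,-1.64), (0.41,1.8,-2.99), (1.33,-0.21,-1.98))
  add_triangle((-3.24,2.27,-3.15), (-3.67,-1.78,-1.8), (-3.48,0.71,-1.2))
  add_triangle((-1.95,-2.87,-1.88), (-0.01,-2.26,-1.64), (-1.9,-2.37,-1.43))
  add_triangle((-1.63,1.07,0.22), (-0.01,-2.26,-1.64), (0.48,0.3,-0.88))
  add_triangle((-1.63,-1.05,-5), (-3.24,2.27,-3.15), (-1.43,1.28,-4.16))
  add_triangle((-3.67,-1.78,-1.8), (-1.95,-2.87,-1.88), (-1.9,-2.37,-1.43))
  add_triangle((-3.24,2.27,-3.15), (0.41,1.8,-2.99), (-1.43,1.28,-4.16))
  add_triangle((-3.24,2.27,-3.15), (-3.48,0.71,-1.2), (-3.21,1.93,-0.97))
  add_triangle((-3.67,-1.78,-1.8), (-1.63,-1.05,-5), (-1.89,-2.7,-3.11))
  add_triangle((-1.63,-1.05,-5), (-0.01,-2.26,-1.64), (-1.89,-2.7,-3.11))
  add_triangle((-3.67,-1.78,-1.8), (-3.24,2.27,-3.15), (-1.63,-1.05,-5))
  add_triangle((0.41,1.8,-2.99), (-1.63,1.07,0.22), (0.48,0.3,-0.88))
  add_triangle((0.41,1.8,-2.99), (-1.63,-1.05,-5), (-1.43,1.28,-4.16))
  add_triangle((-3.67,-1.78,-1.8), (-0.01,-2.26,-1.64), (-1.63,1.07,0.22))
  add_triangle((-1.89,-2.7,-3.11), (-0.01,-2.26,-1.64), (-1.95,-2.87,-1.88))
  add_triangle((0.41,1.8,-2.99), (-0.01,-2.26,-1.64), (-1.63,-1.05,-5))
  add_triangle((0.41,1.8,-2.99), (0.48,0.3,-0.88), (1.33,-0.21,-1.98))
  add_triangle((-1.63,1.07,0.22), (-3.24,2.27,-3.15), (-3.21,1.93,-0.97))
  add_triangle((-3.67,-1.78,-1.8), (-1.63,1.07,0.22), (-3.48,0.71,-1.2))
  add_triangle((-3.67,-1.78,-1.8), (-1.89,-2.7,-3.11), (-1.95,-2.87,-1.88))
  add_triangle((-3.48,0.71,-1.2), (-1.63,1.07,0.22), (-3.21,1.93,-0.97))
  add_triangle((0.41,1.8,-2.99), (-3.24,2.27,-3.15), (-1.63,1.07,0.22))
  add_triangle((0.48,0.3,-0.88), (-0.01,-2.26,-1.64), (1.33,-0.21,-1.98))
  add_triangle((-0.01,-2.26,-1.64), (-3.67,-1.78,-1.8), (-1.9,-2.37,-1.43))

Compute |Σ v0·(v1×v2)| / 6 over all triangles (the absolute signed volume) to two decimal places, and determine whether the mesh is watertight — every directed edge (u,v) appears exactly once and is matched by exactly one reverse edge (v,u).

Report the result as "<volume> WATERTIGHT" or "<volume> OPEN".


40.31 WATERTIGHT

Per-triangle v0·(v1×v2)/6:
  t1: +1.8770
  t2: +3.4802
  t3: +0.0673
  t4: -0.7762
  t5: +3.7914
  t6: +0.2320
  t7: +2.6129
  t8: +1.6311
  t9: +4.2355
  t10: +2.2935
  t11: +10.1176
  t12: +0.0321
  t13: +2.6345
  t14: -0.4546
  t15: +0.9830
  t16: +3.2720
  t17: +0.1298
  t18: +0.2272
  t19: +0.9184
  t20: +1.5619
  t21: +0.5198
  t22: +1.9024
  t23: -0.2208
  t24: -0.7616
Σ = +40.3067 → |volume| = 40.31

Directed edges: 72 total, each appears once with its reverse present → watertight.


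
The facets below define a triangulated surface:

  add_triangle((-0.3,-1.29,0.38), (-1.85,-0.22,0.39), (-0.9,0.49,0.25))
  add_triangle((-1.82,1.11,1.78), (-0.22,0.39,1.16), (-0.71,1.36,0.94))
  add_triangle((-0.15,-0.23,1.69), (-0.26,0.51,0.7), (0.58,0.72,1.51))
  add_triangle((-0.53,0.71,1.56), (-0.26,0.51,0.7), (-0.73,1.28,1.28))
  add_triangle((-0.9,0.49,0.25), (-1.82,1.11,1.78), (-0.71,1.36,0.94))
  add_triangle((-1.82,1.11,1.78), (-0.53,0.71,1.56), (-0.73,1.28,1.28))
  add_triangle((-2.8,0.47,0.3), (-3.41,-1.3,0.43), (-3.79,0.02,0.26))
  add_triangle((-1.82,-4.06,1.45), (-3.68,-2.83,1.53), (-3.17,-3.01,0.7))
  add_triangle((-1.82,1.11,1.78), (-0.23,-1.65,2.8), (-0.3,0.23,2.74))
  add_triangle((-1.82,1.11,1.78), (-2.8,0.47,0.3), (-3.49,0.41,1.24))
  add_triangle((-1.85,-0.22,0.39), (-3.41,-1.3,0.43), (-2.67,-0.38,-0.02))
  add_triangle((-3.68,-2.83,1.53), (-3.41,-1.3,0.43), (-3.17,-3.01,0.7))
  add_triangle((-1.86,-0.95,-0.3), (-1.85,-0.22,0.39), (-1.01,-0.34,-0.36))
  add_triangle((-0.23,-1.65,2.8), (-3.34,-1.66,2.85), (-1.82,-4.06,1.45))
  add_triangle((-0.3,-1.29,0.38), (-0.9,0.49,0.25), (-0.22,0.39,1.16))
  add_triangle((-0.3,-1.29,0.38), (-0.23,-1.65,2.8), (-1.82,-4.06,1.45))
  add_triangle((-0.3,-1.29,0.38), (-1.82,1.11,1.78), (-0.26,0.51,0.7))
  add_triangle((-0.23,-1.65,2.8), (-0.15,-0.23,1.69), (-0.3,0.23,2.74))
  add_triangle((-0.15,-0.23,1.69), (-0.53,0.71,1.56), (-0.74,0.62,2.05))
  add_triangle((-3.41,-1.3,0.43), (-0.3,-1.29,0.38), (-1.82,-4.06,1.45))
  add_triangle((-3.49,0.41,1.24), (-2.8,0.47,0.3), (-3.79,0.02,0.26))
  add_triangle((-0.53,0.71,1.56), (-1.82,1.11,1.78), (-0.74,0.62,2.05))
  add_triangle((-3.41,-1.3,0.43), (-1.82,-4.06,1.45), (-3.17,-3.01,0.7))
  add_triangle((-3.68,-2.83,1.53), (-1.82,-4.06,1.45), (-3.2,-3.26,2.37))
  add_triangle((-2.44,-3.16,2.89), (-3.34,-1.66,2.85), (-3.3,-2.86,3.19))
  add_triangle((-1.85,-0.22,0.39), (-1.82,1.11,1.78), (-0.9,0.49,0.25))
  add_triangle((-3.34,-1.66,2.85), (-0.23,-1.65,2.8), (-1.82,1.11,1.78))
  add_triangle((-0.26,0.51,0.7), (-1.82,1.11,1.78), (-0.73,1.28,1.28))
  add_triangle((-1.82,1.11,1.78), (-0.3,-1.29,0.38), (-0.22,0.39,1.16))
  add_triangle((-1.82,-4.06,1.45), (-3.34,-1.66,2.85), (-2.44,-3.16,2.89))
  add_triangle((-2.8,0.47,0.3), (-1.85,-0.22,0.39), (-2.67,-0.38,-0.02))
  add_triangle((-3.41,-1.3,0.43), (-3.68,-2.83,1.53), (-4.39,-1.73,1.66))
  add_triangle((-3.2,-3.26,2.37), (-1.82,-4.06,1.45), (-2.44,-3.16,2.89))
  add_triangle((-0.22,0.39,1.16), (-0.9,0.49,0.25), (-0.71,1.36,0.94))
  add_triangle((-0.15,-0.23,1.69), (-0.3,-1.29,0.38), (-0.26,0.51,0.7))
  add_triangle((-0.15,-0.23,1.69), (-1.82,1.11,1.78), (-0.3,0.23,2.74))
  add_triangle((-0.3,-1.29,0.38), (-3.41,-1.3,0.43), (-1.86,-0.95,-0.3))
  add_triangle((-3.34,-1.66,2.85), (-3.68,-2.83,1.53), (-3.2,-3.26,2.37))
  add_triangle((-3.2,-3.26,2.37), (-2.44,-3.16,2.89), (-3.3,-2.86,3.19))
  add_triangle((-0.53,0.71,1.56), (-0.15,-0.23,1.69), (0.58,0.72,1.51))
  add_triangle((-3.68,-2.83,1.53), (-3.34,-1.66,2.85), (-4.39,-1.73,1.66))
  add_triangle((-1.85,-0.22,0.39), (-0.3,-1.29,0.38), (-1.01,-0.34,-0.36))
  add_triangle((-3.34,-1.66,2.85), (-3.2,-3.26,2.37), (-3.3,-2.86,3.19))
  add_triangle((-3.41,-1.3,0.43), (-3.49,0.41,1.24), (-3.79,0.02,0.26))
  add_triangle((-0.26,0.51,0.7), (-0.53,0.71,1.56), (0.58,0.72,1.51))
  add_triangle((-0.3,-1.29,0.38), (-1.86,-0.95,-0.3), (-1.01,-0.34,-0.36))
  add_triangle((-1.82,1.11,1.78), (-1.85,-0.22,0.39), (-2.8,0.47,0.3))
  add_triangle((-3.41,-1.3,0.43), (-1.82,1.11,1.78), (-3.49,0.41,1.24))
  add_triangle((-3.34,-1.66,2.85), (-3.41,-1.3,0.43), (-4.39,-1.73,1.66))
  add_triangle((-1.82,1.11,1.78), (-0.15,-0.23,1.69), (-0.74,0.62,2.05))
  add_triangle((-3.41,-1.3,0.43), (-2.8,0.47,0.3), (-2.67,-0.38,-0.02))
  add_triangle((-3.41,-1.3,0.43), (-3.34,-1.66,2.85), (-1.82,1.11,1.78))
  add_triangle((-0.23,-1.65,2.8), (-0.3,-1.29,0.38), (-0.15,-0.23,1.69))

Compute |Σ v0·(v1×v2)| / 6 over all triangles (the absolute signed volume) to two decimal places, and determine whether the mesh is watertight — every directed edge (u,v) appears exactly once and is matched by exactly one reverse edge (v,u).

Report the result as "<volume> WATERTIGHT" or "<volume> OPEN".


Per-triangle v0·(v1×v2)/6:
  t1: -0.0816
  t2: +0.2466
  t3: -0.1733
  t4: +0.0107
  t5: +0.1728
  t6: +0.1974
  t7: -0.1462
  t8: +1.2516
  t9: +1.3654
  t10: +0.4552
  t11: -0.1552
  t12: +0.8478
  t13: +0.0818
  t14: +4.6616
  t15: -0.2516
  t16: +0.4441
  t17: -0.2084
  t18: +0.0172
  t19: +0.0458
  t20: +0.1609
  t21: +0.2610
  t22: +0.1023
  t23: -0.6752
  t24: +1.3564
  t25: +0.1431
  t26: +0.2324
  t27: +3.1140
  t28: -0.0525
  t29: +0.4289
  t30: -1.5309
  t31: -0.1499
  t32: +0.8632
  t33: +1.2373
  t34: -0.1303
  t35: -0.1144
  t36: -0.2606
  t37: +0.4040
  t38: +1.2955
  t39: +0.5581
  t40: +0.2876
  t41: +1.5674
  t42: -0.2431
  t43: +0.5925
  t44: +0.8815
  t45: +0.0546
  t46: +0.0461
  t47: -0.4644
  t48: +0.7137
  t49: -0.1653
  t50: +0.2083
  t51: +0.2924
  t52: +2.8307
  t53: -0.1016
Σ = +22.5254 → |volume| = 22.53

Directed edges: 159 total; 3 unmatched, e.g. (-1.85,-0.22,0.39)→(-3.41,-1.3,0.43) → open.

22.53 OPEN


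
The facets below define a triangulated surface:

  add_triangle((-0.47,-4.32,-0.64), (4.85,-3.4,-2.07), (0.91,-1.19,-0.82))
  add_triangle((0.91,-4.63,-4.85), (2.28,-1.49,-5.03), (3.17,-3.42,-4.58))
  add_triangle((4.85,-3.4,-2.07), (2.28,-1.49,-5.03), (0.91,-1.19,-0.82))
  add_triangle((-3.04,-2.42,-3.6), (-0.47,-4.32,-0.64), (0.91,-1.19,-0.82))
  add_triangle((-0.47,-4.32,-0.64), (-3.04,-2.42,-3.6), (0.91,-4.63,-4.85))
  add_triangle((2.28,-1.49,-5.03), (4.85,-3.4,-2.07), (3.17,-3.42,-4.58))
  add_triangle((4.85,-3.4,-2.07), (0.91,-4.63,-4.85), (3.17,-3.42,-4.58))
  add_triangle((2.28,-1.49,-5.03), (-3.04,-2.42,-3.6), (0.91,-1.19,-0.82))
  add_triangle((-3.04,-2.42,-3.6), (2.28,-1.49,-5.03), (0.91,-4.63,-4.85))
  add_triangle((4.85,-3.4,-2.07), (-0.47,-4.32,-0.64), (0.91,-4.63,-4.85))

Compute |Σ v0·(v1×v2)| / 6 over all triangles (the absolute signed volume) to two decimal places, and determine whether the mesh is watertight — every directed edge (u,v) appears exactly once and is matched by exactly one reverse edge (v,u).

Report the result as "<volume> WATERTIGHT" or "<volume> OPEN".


Per-triangle v0·(v1×v2)/6:
  t1: -1.2470
  t2: +5.1573
  t3: -1.8482
  t4: -3.7129
  t5: +11.6244
  t6: +4.2104
  t7: +6.0938
  t8: -4.3202
  t9: +11.0447
  t10: +14.0557
Σ = +41.0579 → |volume| = 41.06

Directed edges: 30 total, each appears once with its reverse present → watertight.

41.06 WATERTIGHT


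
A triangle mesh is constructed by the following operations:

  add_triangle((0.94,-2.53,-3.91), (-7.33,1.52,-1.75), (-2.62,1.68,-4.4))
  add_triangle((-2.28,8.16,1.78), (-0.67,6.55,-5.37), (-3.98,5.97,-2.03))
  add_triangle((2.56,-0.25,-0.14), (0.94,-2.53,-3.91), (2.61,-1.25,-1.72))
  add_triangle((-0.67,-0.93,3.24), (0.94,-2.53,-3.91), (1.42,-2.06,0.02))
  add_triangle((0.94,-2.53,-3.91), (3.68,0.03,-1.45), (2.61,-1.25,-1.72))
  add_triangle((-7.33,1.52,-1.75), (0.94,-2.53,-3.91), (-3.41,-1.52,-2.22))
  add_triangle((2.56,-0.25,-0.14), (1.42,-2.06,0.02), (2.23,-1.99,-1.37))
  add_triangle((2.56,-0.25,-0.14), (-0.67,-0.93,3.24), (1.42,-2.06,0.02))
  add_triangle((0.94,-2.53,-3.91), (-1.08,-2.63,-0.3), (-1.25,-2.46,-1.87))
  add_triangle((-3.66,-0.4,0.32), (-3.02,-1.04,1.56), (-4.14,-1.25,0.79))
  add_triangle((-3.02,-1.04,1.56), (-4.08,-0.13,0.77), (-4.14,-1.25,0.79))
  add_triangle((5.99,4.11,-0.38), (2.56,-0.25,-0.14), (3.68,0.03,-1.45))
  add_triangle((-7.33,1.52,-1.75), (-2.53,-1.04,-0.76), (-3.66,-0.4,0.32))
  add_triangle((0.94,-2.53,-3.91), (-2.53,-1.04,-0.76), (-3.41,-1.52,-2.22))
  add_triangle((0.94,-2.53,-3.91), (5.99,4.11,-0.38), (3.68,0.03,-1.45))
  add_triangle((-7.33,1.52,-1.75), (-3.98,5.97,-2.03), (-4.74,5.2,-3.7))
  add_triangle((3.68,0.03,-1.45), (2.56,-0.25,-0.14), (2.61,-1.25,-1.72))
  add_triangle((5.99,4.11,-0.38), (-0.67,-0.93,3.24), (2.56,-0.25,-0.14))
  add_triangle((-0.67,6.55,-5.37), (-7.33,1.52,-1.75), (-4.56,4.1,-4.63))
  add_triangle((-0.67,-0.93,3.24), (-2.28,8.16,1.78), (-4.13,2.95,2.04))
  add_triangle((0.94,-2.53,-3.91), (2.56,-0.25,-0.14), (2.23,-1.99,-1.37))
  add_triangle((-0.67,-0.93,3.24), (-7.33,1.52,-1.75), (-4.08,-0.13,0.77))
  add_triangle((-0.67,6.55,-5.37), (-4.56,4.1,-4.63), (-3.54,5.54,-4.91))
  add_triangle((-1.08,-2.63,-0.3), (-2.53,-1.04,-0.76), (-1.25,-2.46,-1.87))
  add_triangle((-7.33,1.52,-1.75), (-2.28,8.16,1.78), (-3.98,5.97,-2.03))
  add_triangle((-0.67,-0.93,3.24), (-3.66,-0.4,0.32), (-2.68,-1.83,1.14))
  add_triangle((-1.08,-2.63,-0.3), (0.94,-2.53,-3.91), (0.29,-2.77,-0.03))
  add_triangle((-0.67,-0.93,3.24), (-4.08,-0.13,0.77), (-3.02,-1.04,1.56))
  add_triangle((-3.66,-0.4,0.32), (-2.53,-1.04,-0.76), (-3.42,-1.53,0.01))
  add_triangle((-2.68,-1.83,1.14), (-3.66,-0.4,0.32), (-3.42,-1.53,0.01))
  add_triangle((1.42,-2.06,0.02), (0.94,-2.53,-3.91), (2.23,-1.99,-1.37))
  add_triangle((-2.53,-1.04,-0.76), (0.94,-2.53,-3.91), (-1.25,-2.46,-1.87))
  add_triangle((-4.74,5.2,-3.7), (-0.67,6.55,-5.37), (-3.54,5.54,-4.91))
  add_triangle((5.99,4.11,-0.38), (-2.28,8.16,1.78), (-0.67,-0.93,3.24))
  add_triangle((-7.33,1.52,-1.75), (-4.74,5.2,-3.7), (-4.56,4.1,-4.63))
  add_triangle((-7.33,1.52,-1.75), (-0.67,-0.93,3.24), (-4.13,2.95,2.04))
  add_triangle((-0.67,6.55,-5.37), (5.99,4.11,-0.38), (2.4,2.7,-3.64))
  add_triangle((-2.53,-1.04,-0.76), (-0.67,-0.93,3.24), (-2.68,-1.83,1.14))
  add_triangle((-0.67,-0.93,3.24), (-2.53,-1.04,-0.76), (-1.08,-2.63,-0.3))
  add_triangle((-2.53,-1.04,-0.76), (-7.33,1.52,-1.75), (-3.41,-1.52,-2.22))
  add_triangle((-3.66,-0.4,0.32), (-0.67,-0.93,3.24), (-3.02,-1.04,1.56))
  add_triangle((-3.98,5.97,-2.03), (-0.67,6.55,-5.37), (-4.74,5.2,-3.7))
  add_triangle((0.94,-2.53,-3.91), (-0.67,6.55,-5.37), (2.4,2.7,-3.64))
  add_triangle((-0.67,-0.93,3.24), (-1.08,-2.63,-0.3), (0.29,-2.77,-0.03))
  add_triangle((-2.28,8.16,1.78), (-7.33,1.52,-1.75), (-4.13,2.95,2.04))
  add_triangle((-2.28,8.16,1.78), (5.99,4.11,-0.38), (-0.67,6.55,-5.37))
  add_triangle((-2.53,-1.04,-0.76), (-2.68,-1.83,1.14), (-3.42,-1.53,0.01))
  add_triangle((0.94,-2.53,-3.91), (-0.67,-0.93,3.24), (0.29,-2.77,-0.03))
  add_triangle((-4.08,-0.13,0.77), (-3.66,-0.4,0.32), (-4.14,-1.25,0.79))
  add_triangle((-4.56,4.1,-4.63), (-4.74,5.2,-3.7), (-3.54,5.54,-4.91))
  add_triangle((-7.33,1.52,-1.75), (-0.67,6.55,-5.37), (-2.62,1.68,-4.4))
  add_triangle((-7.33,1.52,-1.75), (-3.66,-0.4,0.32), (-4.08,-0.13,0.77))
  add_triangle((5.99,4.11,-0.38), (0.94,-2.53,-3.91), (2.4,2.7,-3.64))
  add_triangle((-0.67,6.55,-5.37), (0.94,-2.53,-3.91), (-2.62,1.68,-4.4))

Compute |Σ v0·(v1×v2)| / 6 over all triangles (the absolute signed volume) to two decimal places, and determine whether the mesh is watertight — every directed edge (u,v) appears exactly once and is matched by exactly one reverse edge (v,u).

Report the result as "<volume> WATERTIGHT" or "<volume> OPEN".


Per-triangle v0·(v1×v2)/6:
  t1: +16.5088
  t2: +26.6345
  t3: +0.0025
  t4: +2.6629
  t5: +1.6835
  t6: +7.2384
  t7: +1.0970
  t8: +2.5845
  t9: +1.7594
  t10: -0.4451
  t11: +0.7472
  t12: +2.4928
  t13: +2.5028
  t14: +1.2613
  t15: +5.7346
  t16: +10.5793
  t17: +0.7922
  t18: +6.3947
  t19: -7.6587
  t20: +13.7124
  t21: +1.6193
  t22: +1.7766
  t23: +2.4542
  t24: +1.3977
  t25: +24.7492
  t26: +2.5097
  t27: +2.5140
  t28: +1.3864
  t29: +0.5574
  t30: +0.9098
  t31: +1.5429
  t32: +1.6025
  t33: +3.5188
  t34: +31.8097
  t35: +8.3469
  t36: +12.6475
  t37: +18.7161
  t38: -0.5200
  t39: +3.1654
  t40: +2.2629
  t41: -0.7005
  t42: +11.0874
  t43: +16.4221
  t44: +2.1298
  t45: +22.4731
  t46: +63.9900
  t47: +0.2168
  t48: -0.3625
  t49: +0.2835
  t50: +2.9315
  t51: +22.3275
  t52: +1.0459
  t53: +15.1037
  t54: +18.2410
Σ = +394.4413 → |volume| = 394.44

Directed edges: 162 total, each appears once with its reverse present → watertight.

394.44 WATERTIGHT


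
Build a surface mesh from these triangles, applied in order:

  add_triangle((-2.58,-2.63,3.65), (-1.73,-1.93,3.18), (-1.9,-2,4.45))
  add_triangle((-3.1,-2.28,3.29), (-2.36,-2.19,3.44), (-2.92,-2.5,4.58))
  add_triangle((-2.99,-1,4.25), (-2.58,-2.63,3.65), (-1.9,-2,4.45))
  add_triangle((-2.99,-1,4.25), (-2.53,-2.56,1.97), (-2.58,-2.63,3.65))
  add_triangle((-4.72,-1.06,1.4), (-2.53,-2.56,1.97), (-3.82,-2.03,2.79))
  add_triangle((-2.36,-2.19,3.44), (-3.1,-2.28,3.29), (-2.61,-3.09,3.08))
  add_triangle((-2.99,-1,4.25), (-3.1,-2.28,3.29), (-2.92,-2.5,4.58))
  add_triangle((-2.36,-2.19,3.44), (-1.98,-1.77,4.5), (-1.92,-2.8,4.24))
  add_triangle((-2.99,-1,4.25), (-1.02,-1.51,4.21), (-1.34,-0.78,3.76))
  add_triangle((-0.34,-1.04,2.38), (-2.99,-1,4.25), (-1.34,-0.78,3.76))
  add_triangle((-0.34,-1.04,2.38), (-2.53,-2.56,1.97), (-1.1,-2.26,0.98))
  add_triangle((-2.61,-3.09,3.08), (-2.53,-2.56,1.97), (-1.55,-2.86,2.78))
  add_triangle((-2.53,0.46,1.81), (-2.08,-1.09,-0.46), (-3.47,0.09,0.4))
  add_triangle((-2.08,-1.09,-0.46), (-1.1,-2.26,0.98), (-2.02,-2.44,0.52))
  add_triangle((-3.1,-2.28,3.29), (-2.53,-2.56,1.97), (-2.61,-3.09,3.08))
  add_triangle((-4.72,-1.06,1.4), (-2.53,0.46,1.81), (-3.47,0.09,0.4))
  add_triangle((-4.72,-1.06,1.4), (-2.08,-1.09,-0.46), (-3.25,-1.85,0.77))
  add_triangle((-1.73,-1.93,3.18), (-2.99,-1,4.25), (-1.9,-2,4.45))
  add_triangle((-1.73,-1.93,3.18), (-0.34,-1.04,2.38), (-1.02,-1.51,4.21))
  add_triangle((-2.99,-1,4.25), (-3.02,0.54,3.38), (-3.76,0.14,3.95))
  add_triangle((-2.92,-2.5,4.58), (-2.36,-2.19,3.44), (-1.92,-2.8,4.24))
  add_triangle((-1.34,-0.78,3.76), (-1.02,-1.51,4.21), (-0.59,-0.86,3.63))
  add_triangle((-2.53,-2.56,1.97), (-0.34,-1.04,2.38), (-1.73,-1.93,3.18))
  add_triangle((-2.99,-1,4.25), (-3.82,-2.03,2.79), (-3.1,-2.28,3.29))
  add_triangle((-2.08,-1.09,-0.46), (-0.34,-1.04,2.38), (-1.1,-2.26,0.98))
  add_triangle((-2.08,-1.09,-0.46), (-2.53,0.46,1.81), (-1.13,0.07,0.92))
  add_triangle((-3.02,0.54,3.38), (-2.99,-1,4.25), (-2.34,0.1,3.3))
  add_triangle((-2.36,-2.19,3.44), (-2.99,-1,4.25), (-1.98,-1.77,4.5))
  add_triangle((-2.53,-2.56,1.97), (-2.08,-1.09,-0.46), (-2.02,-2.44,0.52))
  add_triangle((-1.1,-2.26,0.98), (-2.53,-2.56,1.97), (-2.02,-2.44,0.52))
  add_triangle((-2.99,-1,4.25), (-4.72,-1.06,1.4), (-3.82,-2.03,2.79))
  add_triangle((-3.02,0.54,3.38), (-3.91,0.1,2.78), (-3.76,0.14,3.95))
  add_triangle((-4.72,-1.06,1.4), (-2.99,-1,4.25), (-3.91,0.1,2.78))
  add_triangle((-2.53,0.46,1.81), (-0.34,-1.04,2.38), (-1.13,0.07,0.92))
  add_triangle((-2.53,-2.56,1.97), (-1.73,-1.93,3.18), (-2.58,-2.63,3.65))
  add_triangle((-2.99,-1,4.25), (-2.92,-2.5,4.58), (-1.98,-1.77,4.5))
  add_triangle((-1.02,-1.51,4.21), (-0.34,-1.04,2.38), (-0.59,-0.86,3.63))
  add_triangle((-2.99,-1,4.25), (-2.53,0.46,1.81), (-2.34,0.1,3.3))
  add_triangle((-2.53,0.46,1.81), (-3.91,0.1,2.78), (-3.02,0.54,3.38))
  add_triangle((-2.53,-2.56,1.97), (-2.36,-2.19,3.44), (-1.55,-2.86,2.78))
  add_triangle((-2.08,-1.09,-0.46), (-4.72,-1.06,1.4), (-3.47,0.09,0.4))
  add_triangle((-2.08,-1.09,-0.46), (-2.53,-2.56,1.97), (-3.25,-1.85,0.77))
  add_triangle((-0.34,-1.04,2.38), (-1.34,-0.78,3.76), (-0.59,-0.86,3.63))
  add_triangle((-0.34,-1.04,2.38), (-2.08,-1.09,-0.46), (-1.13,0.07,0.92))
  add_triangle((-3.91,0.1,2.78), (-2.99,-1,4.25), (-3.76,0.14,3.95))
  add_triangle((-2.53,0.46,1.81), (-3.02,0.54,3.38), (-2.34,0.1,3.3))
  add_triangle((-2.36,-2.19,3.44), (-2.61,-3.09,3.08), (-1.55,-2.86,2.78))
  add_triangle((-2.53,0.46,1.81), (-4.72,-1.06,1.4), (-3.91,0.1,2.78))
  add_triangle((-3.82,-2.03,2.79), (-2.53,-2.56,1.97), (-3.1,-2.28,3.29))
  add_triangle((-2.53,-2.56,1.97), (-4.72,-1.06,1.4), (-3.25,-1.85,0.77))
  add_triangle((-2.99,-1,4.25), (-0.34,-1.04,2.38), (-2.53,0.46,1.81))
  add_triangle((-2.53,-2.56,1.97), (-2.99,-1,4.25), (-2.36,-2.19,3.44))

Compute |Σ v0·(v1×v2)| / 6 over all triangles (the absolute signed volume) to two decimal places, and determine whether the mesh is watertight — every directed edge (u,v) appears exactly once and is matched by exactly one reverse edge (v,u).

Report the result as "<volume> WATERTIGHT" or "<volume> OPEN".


Per-triangle v0·(v1×v2)/6:
  t1: +0.1062
  t2: +0.1773
  t3: +1.5522
  t4: +1.4173
  t5: +1.4717
  t6: +0.4928
  t7: +1.1136
  t8: -0.6846
  t9: +0.6243
  t10: -0.5428
  t11: +0.9868
  t12: +0.2728
  t13: -0.8449
  t14: -0.0216
  t15: +0.5444
  t16: +1.2335
  t17: +0.8539
  t18: -0.6878
  t19: +0.2565
  t20: +0.4415
  t21: +0.2485
  t22: +0.2485
  t23: +0.3778
  t24: +1.2168
  t25: -1.0675
  t26: -0.1803
  t27: +0.3813
  t28: -1.1294
  t29: +0.7978
  t30: +0.5298
  t31: +2.6728
  t32: +0.3498
  t33: +3.0064
  t34: -0.0702
  t35: +0.1092
  t36: +1.0426
  t37: +0.1112
  t38: -0.7686
  t39: +0.3142
  t40: -1.0040
  t41: +1.0448
  t42: +0.5082
  t43: -0.2068
  t44: -0.9131
  t45: +0.9562
  t46: -0.1611
  t47: +0.5419
  t48: +0.4952
  t49: +0.7447
  t50: +1.3786
  t51: +0.4101
  t52: -1.2081
Σ = +19.5405 → |volume| = 19.54

Directed edges: 156 total; 6 unmatched, e.g. (-1.98,-1.77,4.5)→(-1.92,-2.8,4.24) → open.

19.54 OPEN


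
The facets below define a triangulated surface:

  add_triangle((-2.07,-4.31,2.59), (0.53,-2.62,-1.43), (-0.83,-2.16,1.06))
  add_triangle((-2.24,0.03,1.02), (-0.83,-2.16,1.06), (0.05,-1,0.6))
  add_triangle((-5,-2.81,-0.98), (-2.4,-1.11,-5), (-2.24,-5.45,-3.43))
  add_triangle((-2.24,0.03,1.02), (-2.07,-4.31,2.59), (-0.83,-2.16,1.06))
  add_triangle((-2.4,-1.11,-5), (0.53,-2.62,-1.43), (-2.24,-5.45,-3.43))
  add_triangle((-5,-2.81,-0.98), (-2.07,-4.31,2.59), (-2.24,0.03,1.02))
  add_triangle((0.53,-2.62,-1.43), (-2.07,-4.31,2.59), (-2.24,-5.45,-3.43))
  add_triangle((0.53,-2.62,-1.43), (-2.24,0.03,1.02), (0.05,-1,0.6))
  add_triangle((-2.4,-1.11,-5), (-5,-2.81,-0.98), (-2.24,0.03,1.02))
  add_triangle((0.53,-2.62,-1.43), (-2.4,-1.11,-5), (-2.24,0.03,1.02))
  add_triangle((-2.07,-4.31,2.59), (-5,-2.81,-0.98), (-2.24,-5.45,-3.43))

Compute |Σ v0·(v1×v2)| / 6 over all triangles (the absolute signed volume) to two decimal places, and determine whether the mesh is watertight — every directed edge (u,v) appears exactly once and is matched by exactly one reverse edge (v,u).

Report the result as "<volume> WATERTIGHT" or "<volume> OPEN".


54.28 OPEN

Per-triangle v0·(v1×v2)/6:
  t1: +0.1419
  t2: +0.2503
  t3: +16.4153
  t4: -0.2308
  t5: +5.8916
  t6: +7.0435
  t7: +7.7987
  t8: -1.0510
  t9: +5.1554
  t10: -5.4366
  t11: +18.3058
Σ = +54.2841 → |volume| = 54.28

Directed edges: 33 total; 3 unmatched, e.g. (0.53,-2.62,-1.43)→(-0.83,-2.16,1.06) → open.


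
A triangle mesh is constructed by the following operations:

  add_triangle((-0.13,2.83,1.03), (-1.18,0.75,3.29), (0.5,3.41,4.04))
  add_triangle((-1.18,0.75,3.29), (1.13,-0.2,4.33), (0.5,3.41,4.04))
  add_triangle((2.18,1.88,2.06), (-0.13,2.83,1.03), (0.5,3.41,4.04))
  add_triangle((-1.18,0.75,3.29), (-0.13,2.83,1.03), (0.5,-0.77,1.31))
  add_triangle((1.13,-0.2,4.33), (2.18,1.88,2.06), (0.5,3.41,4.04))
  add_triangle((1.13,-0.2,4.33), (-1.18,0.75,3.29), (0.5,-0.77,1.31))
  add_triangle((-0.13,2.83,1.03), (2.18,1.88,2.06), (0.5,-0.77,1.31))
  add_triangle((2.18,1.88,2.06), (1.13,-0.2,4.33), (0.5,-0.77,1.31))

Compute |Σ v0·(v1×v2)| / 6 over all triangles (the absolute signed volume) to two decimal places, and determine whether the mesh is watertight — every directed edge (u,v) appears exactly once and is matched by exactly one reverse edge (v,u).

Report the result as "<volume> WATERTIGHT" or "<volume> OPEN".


Per-triangle v0·(v1×v2)/6:
  t1: +2.4467
  t2: +4.9305
  t3: +2.5658
  t4: -1.5204
  t5: +5.0531
  t6: +0.9409
  t7: -1.3984
  t8: +1.0663
Σ = +14.0844 → |volume| = 14.08

Directed edges: 24 total, each appears once with its reverse present → watertight.

14.08 WATERTIGHT


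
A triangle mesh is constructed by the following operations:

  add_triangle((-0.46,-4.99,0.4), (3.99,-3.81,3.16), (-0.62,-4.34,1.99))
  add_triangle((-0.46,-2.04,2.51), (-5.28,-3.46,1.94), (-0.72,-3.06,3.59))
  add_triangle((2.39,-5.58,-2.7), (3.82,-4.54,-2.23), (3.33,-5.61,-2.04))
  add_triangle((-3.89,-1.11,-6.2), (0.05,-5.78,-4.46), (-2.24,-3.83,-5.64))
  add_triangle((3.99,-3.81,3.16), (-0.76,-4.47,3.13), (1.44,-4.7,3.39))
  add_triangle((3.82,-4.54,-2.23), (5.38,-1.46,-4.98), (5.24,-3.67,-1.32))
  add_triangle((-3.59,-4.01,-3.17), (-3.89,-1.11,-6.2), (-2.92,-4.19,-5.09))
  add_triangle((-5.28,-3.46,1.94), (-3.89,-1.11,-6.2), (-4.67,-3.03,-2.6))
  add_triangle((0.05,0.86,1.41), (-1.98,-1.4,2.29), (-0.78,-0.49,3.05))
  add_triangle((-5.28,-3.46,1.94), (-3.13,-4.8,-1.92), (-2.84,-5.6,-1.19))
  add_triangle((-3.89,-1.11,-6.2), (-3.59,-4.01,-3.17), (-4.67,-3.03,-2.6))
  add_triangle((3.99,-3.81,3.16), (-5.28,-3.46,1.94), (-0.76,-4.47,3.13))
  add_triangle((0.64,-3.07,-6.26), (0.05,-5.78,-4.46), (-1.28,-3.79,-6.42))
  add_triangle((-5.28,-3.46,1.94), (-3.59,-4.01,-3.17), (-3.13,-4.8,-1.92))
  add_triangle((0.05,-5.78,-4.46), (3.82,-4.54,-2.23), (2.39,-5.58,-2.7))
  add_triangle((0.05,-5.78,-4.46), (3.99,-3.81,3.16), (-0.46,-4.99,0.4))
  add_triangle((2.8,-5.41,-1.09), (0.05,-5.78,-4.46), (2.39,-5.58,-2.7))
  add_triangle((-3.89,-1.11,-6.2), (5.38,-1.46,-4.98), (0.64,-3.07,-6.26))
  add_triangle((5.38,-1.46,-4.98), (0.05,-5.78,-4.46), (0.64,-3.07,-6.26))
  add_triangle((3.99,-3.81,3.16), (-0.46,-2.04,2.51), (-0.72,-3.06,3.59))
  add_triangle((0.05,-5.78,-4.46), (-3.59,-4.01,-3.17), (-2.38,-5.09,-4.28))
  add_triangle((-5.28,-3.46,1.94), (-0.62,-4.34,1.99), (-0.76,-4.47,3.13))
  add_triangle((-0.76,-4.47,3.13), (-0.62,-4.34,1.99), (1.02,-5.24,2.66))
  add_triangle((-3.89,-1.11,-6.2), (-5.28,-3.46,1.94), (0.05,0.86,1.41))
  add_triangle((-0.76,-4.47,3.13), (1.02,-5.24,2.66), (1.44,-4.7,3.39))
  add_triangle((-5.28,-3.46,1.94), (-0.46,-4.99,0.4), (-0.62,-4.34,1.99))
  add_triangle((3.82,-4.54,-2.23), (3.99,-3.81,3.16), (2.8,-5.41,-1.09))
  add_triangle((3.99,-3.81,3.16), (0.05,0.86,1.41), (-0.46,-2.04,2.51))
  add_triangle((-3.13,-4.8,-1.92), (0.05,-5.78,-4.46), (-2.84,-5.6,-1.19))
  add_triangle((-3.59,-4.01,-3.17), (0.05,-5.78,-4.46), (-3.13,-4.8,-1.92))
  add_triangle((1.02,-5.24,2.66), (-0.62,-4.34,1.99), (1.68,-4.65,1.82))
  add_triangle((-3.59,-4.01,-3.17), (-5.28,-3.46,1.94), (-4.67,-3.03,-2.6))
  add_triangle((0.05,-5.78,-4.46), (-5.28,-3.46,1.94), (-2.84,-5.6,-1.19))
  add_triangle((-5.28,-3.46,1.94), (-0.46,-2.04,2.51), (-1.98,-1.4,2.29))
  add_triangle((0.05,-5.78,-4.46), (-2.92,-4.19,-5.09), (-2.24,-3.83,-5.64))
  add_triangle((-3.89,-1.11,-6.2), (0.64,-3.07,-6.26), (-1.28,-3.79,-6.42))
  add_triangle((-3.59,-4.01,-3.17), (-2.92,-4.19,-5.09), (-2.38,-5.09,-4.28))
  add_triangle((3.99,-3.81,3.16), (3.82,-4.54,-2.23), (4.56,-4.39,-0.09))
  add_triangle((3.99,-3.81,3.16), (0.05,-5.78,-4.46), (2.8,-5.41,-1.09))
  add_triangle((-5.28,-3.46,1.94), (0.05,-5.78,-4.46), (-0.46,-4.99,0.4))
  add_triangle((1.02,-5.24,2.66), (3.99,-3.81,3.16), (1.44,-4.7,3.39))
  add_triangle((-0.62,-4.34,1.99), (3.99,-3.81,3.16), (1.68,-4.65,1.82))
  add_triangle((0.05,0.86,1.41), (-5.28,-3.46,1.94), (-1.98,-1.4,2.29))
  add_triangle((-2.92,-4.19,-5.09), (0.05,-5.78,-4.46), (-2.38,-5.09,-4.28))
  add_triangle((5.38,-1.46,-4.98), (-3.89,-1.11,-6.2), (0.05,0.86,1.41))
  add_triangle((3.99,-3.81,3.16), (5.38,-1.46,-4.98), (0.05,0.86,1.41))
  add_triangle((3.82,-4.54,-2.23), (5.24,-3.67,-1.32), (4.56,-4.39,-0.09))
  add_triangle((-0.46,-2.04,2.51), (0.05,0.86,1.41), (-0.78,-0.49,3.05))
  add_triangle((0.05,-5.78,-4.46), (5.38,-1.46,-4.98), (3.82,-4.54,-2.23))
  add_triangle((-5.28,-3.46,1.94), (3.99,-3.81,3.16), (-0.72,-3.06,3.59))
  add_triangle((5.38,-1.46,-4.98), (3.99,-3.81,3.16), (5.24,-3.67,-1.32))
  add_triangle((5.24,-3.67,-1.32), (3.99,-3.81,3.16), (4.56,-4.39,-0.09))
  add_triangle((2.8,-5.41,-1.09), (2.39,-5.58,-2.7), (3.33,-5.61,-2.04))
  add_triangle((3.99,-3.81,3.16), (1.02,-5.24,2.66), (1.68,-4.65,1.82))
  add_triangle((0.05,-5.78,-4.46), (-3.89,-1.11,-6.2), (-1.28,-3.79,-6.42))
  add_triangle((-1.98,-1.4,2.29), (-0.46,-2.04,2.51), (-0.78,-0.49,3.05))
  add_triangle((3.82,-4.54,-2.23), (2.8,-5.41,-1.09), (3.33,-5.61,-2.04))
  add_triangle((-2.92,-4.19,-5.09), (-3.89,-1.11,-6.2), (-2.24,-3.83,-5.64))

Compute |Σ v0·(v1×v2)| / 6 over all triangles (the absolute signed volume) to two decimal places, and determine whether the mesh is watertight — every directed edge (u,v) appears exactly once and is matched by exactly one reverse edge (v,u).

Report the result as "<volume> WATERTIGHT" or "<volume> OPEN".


Per-triangle v0·(v1×v2)/6:
  t1: +6.4508
  t2: +0.2441
  t3: +1.2051
  t4: +1.6158
  t5: +0.4791
  t6: +8.4577
  t7: +6.3976
  t8: +5.2626
  t9: +0.5547
  t10: +4.6984
  t11: +6.5665
  t12: +0.0522
  t13: +6.9866
  t14: +6.3813
  t15: +2.9759
  t16: +19.1591
  t17: +2.6996
  t18: +14.4473
  t19: +17.8420
  t20: +0.3041
  t21: +1.0536
  t22: +3.7089
  t23: +1.4047
  t24: +7.3628
  t25: +1.8243
  t26: +6.4711
  t27: +7.6002
  t28: +3.9945
  t29: +4.6028
  t30: +6.4602
  t31: +0.8357
  t32: +6.4145
  t33: -3.1893
  t34: +2.1794
  t35: +3.5794
  t36: +6.9283
  t37: +2.4440
  t38: +2.0716
  t39: +4.4205
  t40: +19.5074
  t41: +2.2864
  t42: -3.4198
  t43: +1.2663
  t44: +3.3325
  t45: +4.8490
  t46: +8.9294
  t47: +3.0484
  t48: +0.4421
  t49: +20.6176
  t50: +8.2649
  t51: +5.1810
  t52: +3.4125
  t53: +1.0144
  t54: +2.3629
  t55: +6.3737
  t56: +1.2556
  t57: +0.7002
  t58: +3.6026
Σ = +275.9747 → |volume| = 275.97

Directed edges: 174 total, each appears once with its reverse present → watertight.

275.97 WATERTIGHT
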